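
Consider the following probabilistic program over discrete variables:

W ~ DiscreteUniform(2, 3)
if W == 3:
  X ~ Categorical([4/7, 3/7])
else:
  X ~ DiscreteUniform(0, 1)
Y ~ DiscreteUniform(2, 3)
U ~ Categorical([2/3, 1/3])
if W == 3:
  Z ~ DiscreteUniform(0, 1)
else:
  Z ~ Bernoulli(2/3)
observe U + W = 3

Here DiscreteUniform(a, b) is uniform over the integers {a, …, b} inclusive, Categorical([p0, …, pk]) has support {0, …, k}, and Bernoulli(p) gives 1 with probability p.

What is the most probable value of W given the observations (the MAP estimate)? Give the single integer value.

argmax_v P(W = v | obs) = 3

Enumerate traces; 16 have nonzero weight after conditioning:
  (W=2, X=0, Y=2, U=1, Z=0) weight 1/72
  (W=2, X=0, Y=2, U=1, Z=1) weight 1/36
  (W=2, X=0, Y=3, U=1, Z=0) weight 1/72
  (W=2, X=0, Y=3, U=1, Z=1) weight 1/36
  (W=2, X=1, Y=2, U=1, Z=0) weight 1/72
  (W=2, X=1, Y=2, U=1, Z=1) weight 1/36
  (W=2, X=1, Y=3, U=1, Z=0) weight 1/72
  (W=2, X=1, Y=3, U=1, Z=1) weight 1/36
  (W=3, X=0, Y=2, U=0, Z=0) weight 1/21
  … 7 more
Group by W:
  weight(W=2) = 1/6
  weight(W=3) = 1/3
Total weight = 1/6 + 1/3 = 1/2
P(W=2 | obs) = 1/6 / 1/2 = 1/3
P(W=3 | obs) = 1/3 / 1/2 = 2/3
argmax = 3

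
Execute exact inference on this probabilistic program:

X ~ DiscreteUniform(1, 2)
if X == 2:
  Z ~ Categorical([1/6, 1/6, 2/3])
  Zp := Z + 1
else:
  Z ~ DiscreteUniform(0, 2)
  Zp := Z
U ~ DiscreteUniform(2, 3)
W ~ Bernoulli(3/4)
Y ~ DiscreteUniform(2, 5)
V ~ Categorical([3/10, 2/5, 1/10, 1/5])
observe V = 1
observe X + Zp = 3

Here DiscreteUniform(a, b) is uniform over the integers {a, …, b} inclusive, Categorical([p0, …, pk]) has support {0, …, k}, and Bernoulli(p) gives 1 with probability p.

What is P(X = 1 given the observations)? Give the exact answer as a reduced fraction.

P(X = 1 | obs) = 2/3

Enumerate traces; 32 have nonzero weight after conditioning:
  (X=1, Z=2, U=2, W=0, Y=2, V=1) weight 1/480
  (X=1, Z=2, U=2, W=0, Y=3, V=1) weight 1/480
  (X=1, Z=2, U=2, W=0, Y=4, V=1) weight 1/480
  (X=1, Z=2, U=2, W=0, Y=5, V=1) weight 1/480
  (X=1, Z=2, U=2, W=1, Y=2, V=1) weight 1/160
  (X=1, Z=2, U=2, W=1, Y=3, V=1) weight 1/160
  (X=1, Z=2, U=2, W=1, Y=4, V=1) weight 1/160
  (X=1, Z=2, U=2, W=1, Y=5, V=1) weight 1/160
  (X=2, Z=0, U=2, W=0, Y=2, V=1) weight 1/960
  … 23 more
Group by X:
  weight(X=1) = 1/15
  weight(X=2) = 1/30
Total weight = 1/15 + 1/30 = 1/10
P(X=1 | obs) = 1/15 / 1/10 = 2/3
P(X=2 | obs) = 1/30 / 1/10 = 1/3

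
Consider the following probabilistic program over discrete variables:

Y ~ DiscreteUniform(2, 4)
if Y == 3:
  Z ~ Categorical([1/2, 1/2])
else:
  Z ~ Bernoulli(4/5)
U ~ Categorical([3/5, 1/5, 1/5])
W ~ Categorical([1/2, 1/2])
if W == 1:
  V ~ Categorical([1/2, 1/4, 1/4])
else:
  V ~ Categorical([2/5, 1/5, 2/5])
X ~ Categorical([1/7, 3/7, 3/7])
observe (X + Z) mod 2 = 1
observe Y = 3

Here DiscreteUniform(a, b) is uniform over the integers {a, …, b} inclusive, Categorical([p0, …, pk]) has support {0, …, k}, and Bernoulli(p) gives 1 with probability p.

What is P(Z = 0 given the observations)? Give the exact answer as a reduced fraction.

P(Z = 0 | obs) = 3/7

Enumerate traces; 54 have nonzero weight after conditioning:
  (Y=3, Z=0, U=0, W=0, V=0, X=1) weight 3/350
  (Y=3, Z=0, U=0, W=0, V=1, X=1) weight 3/700
  (Y=3, Z=0, U=0, W=0, V=2, X=1) weight 3/350
  (Y=3, Z=0, U=0, W=1, V=0, X=1) weight 3/280
  (Y=3, Z=0, U=0, W=1, V=1, X=1) weight 3/560
  (Y=3, Z=0, U=0, W=1, V=2, X=1) weight 3/560
  (Y=3, Z=0, U=1, W=0, V=0, X=1) weight 1/350
  (Y=3, Z=0, U=1, W=0, V=1, X=1) weight 1/700
  (Y=3, Z=1, U=0, W=0, V=0, X=0) weight 1/350
  … 45 more
Group by Z:
  weight(Z=0) = 1/14
  weight(Z=1) = 2/21
Total weight = 1/14 + 2/21 = 1/6
P(Z=0 | obs) = 1/14 / 1/6 = 3/7
P(Z=1 | obs) = 2/21 / 1/6 = 4/7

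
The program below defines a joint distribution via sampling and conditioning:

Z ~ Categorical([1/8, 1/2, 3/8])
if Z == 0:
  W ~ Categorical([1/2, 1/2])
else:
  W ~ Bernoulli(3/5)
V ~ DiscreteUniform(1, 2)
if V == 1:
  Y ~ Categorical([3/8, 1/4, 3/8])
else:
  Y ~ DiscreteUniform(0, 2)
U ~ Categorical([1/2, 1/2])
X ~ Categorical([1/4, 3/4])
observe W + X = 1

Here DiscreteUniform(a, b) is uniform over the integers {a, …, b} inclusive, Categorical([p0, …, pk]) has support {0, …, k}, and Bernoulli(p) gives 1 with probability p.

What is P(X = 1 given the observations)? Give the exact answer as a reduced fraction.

Enumerate traces; 72 have nonzero weight after conditioning:
  (Z=0, W=0, V=1, Y=0, U=0, X=1) weight 9/2048
  (Z=0, W=0, V=1, Y=0, U=1, X=1) weight 9/2048
  (Z=0, W=0, V=1, Y=1, U=0, X=1) weight 3/1024
  (Z=0, W=0, V=1, Y=1, U=1, X=1) weight 3/1024
  (Z=0, W=0, V=1, Y=2, U=0, X=1) weight 9/2048
  (Z=0, W=0, V=1, Y=2, U=1, X=1) weight 9/2048
  (Z=0, W=0, V=2, Y=0, U=0, X=1) weight 1/256
  (Z=0, W=0, V=2, Y=0, U=1, X=1) weight 1/256
  (Z=0, W=1, V=1, Y=0, U=0, X=0) weight 3/2048
  … 63 more
Group by X:
  weight(X=0) = 47/320
  weight(X=1) = 99/320
Total weight = 47/320 + 99/320 = 73/160
P(X=0 | obs) = 47/320 / 73/160 = 47/146
P(X=1 | obs) = 99/320 / 73/160 = 99/146

P(X = 1 | obs) = 99/146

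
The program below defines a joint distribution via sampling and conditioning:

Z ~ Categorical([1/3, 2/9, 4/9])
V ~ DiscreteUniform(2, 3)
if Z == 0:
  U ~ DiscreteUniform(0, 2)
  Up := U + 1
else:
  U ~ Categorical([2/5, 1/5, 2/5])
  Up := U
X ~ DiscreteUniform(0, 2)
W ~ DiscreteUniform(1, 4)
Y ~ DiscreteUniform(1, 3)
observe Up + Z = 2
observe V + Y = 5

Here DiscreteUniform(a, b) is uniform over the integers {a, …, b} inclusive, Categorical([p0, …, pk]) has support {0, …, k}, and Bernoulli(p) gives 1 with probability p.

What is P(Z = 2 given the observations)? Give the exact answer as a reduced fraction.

P(Z = 2 | obs) = 8/15

Enumerate traces; 72 have nonzero weight after conditioning:
  (Z=0, V=2, U=1, X=0, W=1, Y=3) weight 1/648
  (Z=0, V=2, U=1, X=0, W=2, Y=3) weight 1/648
  (Z=0, V=2, U=1, X=0, W=3, Y=3) weight 1/648
  (Z=0, V=2, U=1, X=0, W=4, Y=3) weight 1/648
  (Z=0, V=2, U=1, X=1, W=1, Y=3) weight 1/648
  (Z=0, V=2, U=1, X=1, W=2, Y=3) weight 1/648
  (Z=0, V=2, U=1, X=1, W=3, Y=3) weight 1/648
  (Z=0, V=2, U=1, X=1, W=4, Y=3) weight 1/648
  (Z=1, V=2, U=1, X=0, W=1, Y=3) weight 1/1620
  (Z=2, V=2, U=0, X=0, W=1, Y=3) weight 1/405
  … 62 more
Group by Z:
  weight(Z=0) = 1/27
  weight(Z=1) = 2/135
  weight(Z=2) = 8/135
Total weight = 1/27 + 2/135 + 8/135 = 1/9
P(Z=0 | obs) = 1/27 / 1/9 = 1/3
P(Z=1 | obs) = 2/135 / 1/9 = 2/15
P(Z=2 | obs) = 8/135 / 1/9 = 8/15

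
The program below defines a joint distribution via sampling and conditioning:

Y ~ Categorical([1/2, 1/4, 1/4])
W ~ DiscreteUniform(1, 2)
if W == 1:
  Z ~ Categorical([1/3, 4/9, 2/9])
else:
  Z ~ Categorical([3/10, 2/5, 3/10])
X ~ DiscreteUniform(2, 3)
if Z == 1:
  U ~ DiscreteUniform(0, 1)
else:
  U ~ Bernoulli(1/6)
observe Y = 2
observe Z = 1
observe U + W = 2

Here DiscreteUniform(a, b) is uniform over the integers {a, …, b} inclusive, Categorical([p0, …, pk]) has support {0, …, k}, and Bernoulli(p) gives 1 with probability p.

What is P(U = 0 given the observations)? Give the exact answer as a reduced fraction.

P(U = 0 | obs) = 9/19

Enumerate traces; 4 have nonzero weight after conditioning:
  (Y=2, W=1, Z=1, X=2, U=1) weight 1/72
  (Y=2, W=1, Z=1, X=3, U=1) weight 1/72
  (Y=2, W=2, Z=1, X=2, U=0) weight 1/80
  (Y=2, W=2, Z=1, X=3, U=0) weight 1/80
Group by U:
  weight(U=0) = 1/40
  weight(U=1) = 1/36
Total weight = 1/40 + 1/36 = 19/360
P(U=0 | obs) = 1/40 / 19/360 = 9/19
P(U=1 | obs) = 1/36 / 19/360 = 10/19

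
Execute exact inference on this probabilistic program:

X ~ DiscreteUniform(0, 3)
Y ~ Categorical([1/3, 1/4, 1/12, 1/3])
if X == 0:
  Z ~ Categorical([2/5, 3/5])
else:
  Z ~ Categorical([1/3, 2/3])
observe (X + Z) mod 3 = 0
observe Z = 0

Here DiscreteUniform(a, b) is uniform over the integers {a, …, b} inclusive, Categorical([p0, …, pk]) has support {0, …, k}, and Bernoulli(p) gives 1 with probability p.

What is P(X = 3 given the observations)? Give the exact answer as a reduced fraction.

P(X = 3 | obs) = 5/11

Enumerate traces; 8 have nonzero weight after conditioning:
  (X=0, Y=0, Z=0) weight 1/30
  (X=0, Y=1, Z=0) weight 1/40
  (X=0, Y=2, Z=0) weight 1/120
  (X=0, Y=3, Z=0) weight 1/30
  (X=3, Y=0, Z=0) weight 1/36
  (X=3, Y=1, Z=0) weight 1/48
  (X=3, Y=2, Z=0) weight 1/144
  (X=3, Y=3, Z=0) weight 1/36
Group by X:
  weight(X=0) = 1/10
  weight(X=3) = 1/12
Total weight = 1/10 + 1/12 = 11/60
P(X=0 | obs) = 1/10 / 11/60 = 6/11
P(X=3 | obs) = 1/12 / 11/60 = 5/11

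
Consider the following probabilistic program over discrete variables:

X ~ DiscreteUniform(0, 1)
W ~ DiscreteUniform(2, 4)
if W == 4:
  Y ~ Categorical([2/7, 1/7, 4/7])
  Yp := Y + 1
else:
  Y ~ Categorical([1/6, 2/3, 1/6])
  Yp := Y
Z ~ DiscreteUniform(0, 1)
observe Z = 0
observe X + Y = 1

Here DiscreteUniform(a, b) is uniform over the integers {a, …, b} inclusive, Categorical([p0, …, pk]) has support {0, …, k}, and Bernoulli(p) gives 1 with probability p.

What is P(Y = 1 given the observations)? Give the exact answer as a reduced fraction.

Enumerate traces; 6 have nonzero weight after conditioning:
  (X=0, W=2, Y=1, Z=0) weight 1/18
  (X=0, W=3, Y=1, Z=0) weight 1/18
  (X=0, W=4, Y=1, Z=0) weight 1/84
  (X=1, W=2, Y=0, Z=0) weight 1/72
  (X=1, W=3, Y=0, Z=0) weight 1/72
  (X=1, W=4, Y=0, Z=0) weight 1/42
Group by Y:
  weight(Y=0) = 13/252
  weight(Y=1) = 31/252
Total weight = 13/252 + 31/252 = 11/63
P(Y=0 | obs) = 13/252 / 11/63 = 13/44
P(Y=1 | obs) = 31/252 / 11/63 = 31/44

P(Y = 1 | obs) = 31/44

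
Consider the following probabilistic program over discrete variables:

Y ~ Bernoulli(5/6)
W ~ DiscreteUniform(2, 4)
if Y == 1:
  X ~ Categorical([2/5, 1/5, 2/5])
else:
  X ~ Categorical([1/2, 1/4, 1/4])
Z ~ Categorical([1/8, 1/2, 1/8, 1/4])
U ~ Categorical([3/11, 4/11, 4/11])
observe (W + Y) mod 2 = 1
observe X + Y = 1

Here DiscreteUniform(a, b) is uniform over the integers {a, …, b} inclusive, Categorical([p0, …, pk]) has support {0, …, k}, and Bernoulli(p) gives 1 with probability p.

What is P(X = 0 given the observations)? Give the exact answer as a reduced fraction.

Enumerate traces; 36 have nonzero weight after conditioning:
  (Y=0, W=3, X=1, Z=0, U=0) weight 1/2112
  (Y=0, W=3, X=1, Z=0, U=1) weight 1/1584
  (Y=0, W=3, X=1, Z=0, U=2) weight 1/1584
  (Y=0, W=3, X=1, Z=1, U=0) weight 1/528
  (Y=0, W=3, X=1, Z=1, U=1) weight 1/396
  (Y=0, W=3, X=1, Z=1, U=2) weight 1/396
  (Y=0, W=3, X=1, Z=2, U=0) weight 1/2112
  (Y=0, W=3, X=1, Z=2, U=1) weight 1/1584
  (Y=1, W=2, X=0, Z=0, U=0) weight 1/264
  … 27 more
Group by X:
  weight(X=0) = 2/9
  weight(X=1) = 1/72
Total weight = 2/9 + 1/72 = 17/72
P(X=0 | obs) = 2/9 / 17/72 = 16/17
P(X=1 | obs) = 1/72 / 17/72 = 1/17

P(X = 0 | obs) = 16/17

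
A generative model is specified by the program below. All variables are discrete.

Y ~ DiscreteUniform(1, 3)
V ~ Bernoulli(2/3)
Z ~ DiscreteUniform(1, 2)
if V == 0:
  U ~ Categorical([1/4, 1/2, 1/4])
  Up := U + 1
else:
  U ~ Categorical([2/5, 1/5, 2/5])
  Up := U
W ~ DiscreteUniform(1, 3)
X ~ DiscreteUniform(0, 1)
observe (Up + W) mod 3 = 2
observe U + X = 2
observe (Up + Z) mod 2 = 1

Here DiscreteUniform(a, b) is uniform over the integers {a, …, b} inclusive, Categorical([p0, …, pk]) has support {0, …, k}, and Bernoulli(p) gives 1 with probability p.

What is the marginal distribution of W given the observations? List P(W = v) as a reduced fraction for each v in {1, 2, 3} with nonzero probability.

P(W=1) = 8/39, P(W=2) = 5/39, P(W=3) = 2/3

Enumerate traces; 12 have nonzero weight after conditioning:
  (Y=1, V=0, Z=1, U=1, W=3, X=1) weight 1/216
  (Y=1, V=0, Z=2, U=2, W=2, X=0) weight 1/432
  (Y=1, V=1, Z=1, U=2, W=3, X=0) weight 1/135
  (Y=1, V=1, Z=2, U=1, W=1, X=1) weight 1/270
  (Y=2, V=0, Z=1, U=1, W=3, X=1) weight 1/216
  (Y=2, V=0, Z=2, U=2, W=2, X=0) weight 1/432
  (Y=2, V=1, Z=1, U=2, W=3, X=0) weight 1/135
  (Y=2, V=1, Z=2, U=1, W=1, X=1) weight 1/270
  … 4 more
Group by W:
  weight(W=1) = 1/90
  weight(W=2) = 1/144
  weight(W=3) = 13/360
Total weight = 1/90 + 1/144 + 13/360 = 13/240
P(W=1 | obs) = 1/90 / 13/240 = 8/39
P(W=2 | obs) = 1/144 / 13/240 = 5/39
P(W=3 | obs) = 13/360 / 13/240 = 2/3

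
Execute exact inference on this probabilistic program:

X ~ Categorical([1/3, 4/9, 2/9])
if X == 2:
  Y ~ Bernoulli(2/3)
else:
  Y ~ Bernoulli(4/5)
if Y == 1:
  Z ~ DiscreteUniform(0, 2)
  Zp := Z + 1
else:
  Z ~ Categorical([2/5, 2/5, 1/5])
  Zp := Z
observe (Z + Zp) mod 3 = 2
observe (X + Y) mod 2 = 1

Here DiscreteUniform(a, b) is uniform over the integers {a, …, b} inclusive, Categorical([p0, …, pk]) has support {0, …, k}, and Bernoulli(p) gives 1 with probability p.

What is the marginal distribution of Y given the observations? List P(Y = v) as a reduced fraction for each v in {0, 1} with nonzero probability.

Enumerate traces; 3 have nonzero weight after conditioning:
  (X=0, Y=1, Z=2) weight 4/45
  (X=1, Y=0, Z=1) weight 8/225
  (X=2, Y=1, Z=2) weight 4/81
Group by Y:
  weight(Y=0) = 8/225
  weight(Y=1) = 56/405
Total weight = 8/225 + 56/405 = 352/2025
P(Y=0 | obs) = 8/225 / 352/2025 = 9/44
P(Y=1 | obs) = 56/405 / 352/2025 = 35/44

P(Y=0) = 9/44, P(Y=1) = 35/44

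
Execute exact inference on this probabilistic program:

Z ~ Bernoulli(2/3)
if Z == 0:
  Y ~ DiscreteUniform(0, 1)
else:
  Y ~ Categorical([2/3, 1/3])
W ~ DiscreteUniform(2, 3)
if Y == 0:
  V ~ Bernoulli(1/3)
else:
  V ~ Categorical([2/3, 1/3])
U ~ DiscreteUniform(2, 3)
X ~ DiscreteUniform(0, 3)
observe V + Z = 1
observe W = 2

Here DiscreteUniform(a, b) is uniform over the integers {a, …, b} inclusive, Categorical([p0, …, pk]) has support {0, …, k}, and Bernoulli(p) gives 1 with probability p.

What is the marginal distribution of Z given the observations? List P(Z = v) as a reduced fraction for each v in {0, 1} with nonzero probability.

Enumerate traces; 32 have nonzero weight after conditioning:
  (Z=0, Y=0, W=2, V=1, U=2, X=0) weight 1/288
  (Z=0, Y=0, W=2, V=1, U=2, X=1) weight 1/288
  (Z=0, Y=0, W=2, V=1, U=2, X=2) weight 1/288
  (Z=0, Y=0, W=2, V=1, U=2, X=3) weight 1/288
  (Z=0, Y=0, W=2, V=1, U=3, X=0) weight 1/288
  (Z=0, Y=0, W=2, V=1, U=3, X=1) weight 1/288
  (Z=0, Y=0, W=2, V=1, U=3, X=2) weight 1/288
  (Z=0, Y=0, W=2, V=1, U=3, X=3) weight 1/288
  (Z=1, Y=0, W=2, V=0, U=2, X=0) weight 1/54
  … 23 more
Group by Z:
  weight(Z=0) = 1/18
  weight(Z=1) = 2/9
Total weight = 1/18 + 2/9 = 5/18
P(Z=0 | obs) = 1/18 / 5/18 = 1/5
P(Z=1 | obs) = 2/9 / 5/18 = 4/5

P(Z=0) = 1/5, P(Z=1) = 4/5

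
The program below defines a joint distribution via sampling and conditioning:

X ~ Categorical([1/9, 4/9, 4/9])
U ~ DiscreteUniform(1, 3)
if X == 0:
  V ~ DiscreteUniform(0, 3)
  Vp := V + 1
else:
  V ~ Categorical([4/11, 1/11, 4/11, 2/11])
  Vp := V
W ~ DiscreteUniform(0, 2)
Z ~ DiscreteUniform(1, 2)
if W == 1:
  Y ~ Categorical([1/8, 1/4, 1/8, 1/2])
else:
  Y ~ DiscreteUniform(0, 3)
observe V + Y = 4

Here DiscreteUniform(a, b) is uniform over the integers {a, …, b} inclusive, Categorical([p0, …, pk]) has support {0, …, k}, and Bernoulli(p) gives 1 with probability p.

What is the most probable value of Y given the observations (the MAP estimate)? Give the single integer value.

Enumerate traces; 162 have nonzero weight after conditioning:
  (X=0, U=1, V=1, W=0, Z=1, Y=3) weight 1/2592
  (X=0, U=1, V=1, W=0, Z=2, Y=3) weight 1/2592
  (X=0, U=1, V=1, W=1, Z=1, Y=3) weight 1/1296
  (X=0, U=1, V=1, W=1, Z=2, Y=3) weight 1/1296
  (X=0, U=1, V=1, W=2, Z=1, Y=3) weight 1/2592
  (X=0, U=1, V=1, W=2, Z=2, Y=3) weight 1/2592
  (X=0, U=1, V=2, W=0, Z=1, Y=2) weight 1/2592
  (X=0, U=1, V=2, W=0, Z=2, Y=2) weight 1/2592
  (X=0, U=1, V=3, W=0, Z=1, Y=1) weight 1/2592
  … 153 more
Group by Y:
  weight(Y=1) = 25/528
  weight(Y=2) = 695/9504
  weight(Y=3) = 43/1188
Total weight = 25/528 + 695/9504 + 43/1188 = 1489/9504
P(Y=1 | obs) = 25/528 / 1489/9504 = 450/1489
P(Y=2 | obs) = 695/9504 / 1489/9504 = 695/1489
P(Y=3 | obs) = 43/1188 / 1489/9504 = 344/1489
argmax = 2

argmax_v P(Y = v | obs) = 2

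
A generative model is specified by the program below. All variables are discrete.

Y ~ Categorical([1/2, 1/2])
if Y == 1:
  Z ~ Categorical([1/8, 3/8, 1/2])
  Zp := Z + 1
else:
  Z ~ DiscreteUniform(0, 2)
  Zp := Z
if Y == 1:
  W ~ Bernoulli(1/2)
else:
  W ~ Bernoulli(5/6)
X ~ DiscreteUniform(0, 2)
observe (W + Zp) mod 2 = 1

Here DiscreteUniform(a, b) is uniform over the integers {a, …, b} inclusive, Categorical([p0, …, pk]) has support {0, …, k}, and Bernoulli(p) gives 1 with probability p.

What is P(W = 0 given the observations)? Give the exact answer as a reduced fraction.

P(W = 0 | obs) = 53/160

Enumerate traces; 18 have nonzero weight after conditioning:
  (Y=0, Z=0, W=1, X=0) weight 5/108
  (Y=0, Z=0, W=1, X=1) weight 5/108
  (Y=0, Z=0, W=1, X=2) weight 5/108
  (Y=0, Z=1, W=0, X=0) weight 1/108
  (Y=0, Z=1, W=0, X=1) weight 1/108
  (Y=0, Z=1, W=0, X=2) weight 1/108
  (Y=0, Z=2, W=1, X=0) weight 5/108
  (Y=0, Z=2, W=1, X=1) weight 5/108
  … 10 more
Group by W:
  weight(W=0) = 53/288
  weight(W=1) = 107/288
Total weight = 53/288 + 107/288 = 5/9
P(W=0 | obs) = 53/288 / 5/9 = 53/160
P(W=1 | obs) = 107/288 / 5/9 = 107/160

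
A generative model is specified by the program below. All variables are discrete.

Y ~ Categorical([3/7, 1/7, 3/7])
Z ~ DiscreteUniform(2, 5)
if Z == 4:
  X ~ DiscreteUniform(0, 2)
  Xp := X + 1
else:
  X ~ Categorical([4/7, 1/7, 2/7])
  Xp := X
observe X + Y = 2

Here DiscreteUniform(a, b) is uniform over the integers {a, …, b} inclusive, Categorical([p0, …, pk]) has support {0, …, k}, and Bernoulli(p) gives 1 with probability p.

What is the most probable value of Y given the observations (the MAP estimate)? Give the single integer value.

Enumerate traces; 12 have nonzero weight after conditioning:
  (Y=0, Z=2, X=2) weight 3/98
  (Y=0, Z=3, X=2) weight 3/98
  (Y=0, Z=4, X=2) weight 1/28
  (Y=0, Z=5, X=2) weight 3/98
  (Y=1, Z=2, X=1) weight 1/196
  (Y=1, Z=3, X=1) weight 1/196
  (Y=1, Z=4, X=1) weight 1/84
  (Y=1, Z=5, X=1) weight 1/196
  (Y=2, Z=2, X=0) weight 3/49
  … 3 more
Group by Y:
  weight(Y=0) = 25/196
  weight(Y=1) = 4/147
  weight(Y=2) = 43/196
Total weight = 25/196 + 4/147 + 43/196 = 55/147
P(Y=0 | obs) = 25/196 / 55/147 = 15/44
P(Y=1 | obs) = 4/147 / 55/147 = 4/55
P(Y=2 | obs) = 43/196 / 55/147 = 129/220
argmax = 2

argmax_v P(Y = v | obs) = 2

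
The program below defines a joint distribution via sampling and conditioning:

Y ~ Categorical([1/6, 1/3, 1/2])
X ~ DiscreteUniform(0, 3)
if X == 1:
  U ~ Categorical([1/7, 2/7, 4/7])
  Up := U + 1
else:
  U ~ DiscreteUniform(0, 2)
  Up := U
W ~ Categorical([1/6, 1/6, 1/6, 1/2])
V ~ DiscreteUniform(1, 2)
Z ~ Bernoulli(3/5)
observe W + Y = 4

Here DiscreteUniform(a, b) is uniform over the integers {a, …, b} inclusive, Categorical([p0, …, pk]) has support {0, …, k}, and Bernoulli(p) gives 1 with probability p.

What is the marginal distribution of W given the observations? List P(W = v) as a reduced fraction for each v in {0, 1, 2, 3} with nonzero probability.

P(W=2) = 1/3, P(W=3) = 2/3

Enumerate traces; 96 have nonzero weight after conditioning:
  (Y=1, X=0, U=0, W=3, V=1, Z=0) weight 1/360
  (Y=1, X=0, U=0, W=3, V=1, Z=1) weight 1/240
  (Y=1, X=0, U=0, W=3, V=2, Z=0) weight 1/360
  (Y=1, X=0, U=0, W=3, V=2, Z=1) weight 1/240
  (Y=1, X=0, U=1, W=3, V=1, Z=0) weight 1/360
  (Y=1, X=0, U=1, W=3, V=1, Z=1) weight 1/240
  (Y=1, X=0, U=1, W=3, V=2, Z=0) weight 1/360
  (Y=1, X=0, U=1, W=3, V=2, Z=1) weight 1/240
  (Y=2, X=0, U=0, W=2, V=1, Z=0) weight 1/720
  … 87 more
Group by W:
  weight(W=2) = 1/12
  weight(W=3) = 1/6
Total weight = 1/12 + 1/6 = 1/4
P(W=2 | obs) = 1/12 / 1/4 = 1/3
P(W=3 | obs) = 1/6 / 1/4 = 2/3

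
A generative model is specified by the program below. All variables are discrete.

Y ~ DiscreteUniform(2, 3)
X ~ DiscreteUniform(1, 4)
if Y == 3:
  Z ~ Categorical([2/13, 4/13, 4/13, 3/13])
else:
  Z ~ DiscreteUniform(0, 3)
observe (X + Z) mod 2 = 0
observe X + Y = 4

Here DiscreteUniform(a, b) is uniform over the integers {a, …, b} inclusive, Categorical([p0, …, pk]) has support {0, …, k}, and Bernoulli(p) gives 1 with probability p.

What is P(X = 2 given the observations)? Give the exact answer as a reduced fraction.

Enumerate traces; 4 have nonzero weight after conditioning:
  (Y=2, X=2, Z=0) weight 1/32
  (Y=2, X=2, Z=2) weight 1/32
  (Y=3, X=1, Z=1) weight 1/26
  (Y=3, X=1, Z=3) weight 3/104
Group by X:
  weight(X=1) = 7/104
  weight(X=2) = 1/16
Total weight = 7/104 + 1/16 = 27/208
P(X=1 | obs) = 7/104 / 27/208 = 14/27
P(X=2 | obs) = 1/16 / 27/208 = 13/27

P(X = 2 | obs) = 13/27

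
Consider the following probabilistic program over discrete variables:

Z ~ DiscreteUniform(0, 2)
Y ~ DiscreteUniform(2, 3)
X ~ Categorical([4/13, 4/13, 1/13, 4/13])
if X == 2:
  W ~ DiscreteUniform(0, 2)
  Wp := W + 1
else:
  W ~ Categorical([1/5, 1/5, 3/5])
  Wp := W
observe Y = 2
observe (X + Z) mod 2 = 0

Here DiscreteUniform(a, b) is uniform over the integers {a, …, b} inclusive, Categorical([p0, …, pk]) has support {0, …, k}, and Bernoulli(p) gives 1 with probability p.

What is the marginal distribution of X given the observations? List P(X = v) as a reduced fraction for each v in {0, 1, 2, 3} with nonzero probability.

P(X=0) = 4/9, P(X=1) = 2/9, P(X=2) = 1/9, P(X=3) = 2/9

Enumerate traces; 18 have nonzero weight after conditioning:
  (Z=0, Y=2, X=0, W=0) weight 2/195
  (Z=0, Y=2, X=0, W=1) weight 2/195
  (Z=0, Y=2, X=0, W=2) weight 2/65
  (Z=0, Y=2, X=2, W=0) weight 1/234
  (Z=0, Y=2, X=2, W=1) weight 1/234
  (Z=0, Y=2, X=2, W=2) weight 1/234
  (Z=1, Y=2, X=1, W=0) weight 2/195
  (Z=1, Y=2, X=1, W=1) weight 2/195
  (Z=1, Y=2, X=3, W=0) weight 2/195
  … 9 more
Group by X:
  weight(X=0) = 4/39
  weight(X=1) = 2/39
  weight(X=2) = 1/39
  weight(X=3) = 2/39
Total weight = 4/39 + 2/39 + 1/39 + 2/39 = 3/13
P(X=0 | obs) = 4/39 / 3/13 = 4/9
P(X=1 | obs) = 2/39 / 3/13 = 2/9
P(X=2 | obs) = 1/39 / 3/13 = 1/9
P(X=3 | obs) = 2/39 / 3/13 = 2/9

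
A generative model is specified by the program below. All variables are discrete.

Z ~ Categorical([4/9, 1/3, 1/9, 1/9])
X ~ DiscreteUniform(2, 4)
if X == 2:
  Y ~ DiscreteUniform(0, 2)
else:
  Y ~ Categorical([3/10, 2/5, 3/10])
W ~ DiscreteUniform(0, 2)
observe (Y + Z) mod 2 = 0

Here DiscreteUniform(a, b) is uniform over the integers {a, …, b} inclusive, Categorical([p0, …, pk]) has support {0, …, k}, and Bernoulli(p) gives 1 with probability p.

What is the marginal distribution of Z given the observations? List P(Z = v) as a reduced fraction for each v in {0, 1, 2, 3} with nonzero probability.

P(Z=0) = 7/13, P(Z=1) = 51/208, P(Z=2) = 7/52, P(Z=3) = 17/208

Enumerate traces; 54 have nonzero weight after conditioning:
  (Z=0, X=2, Y=0, W=0) weight 4/243
  (Z=0, X=2, Y=0, W=1) weight 4/243
  (Z=0, X=2, Y=0, W=2) weight 4/243
  (Z=0, X=2, Y=2, W=0) weight 4/243
  (Z=0, X=2, Y=2, W=1) weight 4/243
  (Z=0, X=2, Y=2, W=2) weight 4/243
  (Z=0, X=3, Y=0, W=0) weight 2/135
  (Z=0, X=3, Y=0, W=1) weight 2/135
  (Z=1, X=2, Y=1, W=0) weight 1/81
  (Z=2, X=2, Y=0, W=0) weight 1/243
  … 44 more
Group by Z:
  weight(Z=0) = 112/405
  weight(Z=1) = 17/135
  weight(Z=2) = 28/405
  weight(Z=3) = 17/405
Total weight = 112/405 + 17/135 + 28/405 + 17/405 = 208/405
P(Z=0 | obs) = 112/405 / 208/405 = 7/13
P(Z=1 | obs) = 17/135 / 208/405 = 51/208
P(Z=2 | obs) = 28/405 / 208/405 = 7/52
P(Z=3 | obs) = 17/405 / 208/405 = 17/208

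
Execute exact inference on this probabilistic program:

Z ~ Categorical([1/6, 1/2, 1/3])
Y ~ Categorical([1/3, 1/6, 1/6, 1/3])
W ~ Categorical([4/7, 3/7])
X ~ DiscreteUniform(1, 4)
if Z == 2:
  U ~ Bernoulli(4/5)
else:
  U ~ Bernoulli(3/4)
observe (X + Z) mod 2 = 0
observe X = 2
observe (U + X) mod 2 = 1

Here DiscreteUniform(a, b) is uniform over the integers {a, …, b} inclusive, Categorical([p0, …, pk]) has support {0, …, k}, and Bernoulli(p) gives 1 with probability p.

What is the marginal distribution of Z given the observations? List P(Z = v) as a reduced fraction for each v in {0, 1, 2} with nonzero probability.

P(Z=0) = 15/47, P(Z=2) = 32/47

Enumerate traces; 16 have nonzero weight after conditioning:
  (Z=0, Y=0, W=0, X=2, U=1) weight 1/168
  (Z=0, Y=0, W=1, X=2, U=1) weight 1/224
  (Z=0, Y=1, W=0, X=2, U=1) weight 1/336
  (Z=0, Y=1, W=1, X=2, U=1) weight 1/448
  (Z=0, Y=2, W=0, X=2, U=1) weight 1/336
  (Z=0, Y=2, W=1, X=2, U=1) weight 1/448
  (Z=0, Y=3, W=0, X=2, U=1) weight 1/168
  (Z=0, Y=3, W=1, X=2, U=1) weight 1/224
  (Z=2, Y=0, W=0, X=2, U=1) weight 4/315
  … 7 more
Group by Z:
  weight(Z=0) = 1/32
  weight(Z=2) = 1/15
Total weight = 1/32 + 1/15 = 47/480
P(Z=0 | obs) = 1/32 / 47/480 = 15/47
P(Z=2 | obs) = 1/15 / 47/480 = 32/47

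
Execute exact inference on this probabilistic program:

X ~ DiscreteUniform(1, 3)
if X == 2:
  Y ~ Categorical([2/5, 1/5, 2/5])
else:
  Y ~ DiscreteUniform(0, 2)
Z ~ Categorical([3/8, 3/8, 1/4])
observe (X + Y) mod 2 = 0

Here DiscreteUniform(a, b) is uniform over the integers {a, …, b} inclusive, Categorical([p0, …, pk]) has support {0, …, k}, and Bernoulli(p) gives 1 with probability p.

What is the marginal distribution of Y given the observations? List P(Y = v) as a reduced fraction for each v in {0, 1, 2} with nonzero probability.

P(Y=0) = 3/11, P(Y=1) = 5/11, P(Y=2) = 3/11

Enumerate traces; 12 have nonzero weight after conditioning:
  (X=1, Y=1, Z=0) weight 1/24
  (X=1, Y=1, Z=1) weight 1/24
  (X=1, Y=1, Z=2) weight 1/36
  (X=2, Y=0, Z=0) weight 1/20
  (X=2, Y=0, Z=1) weight 1/20
  (X=2, Y=0, Z=2) weight 1/30
  (X=2, Y=2, Z=0) weight 1/20
  (X=2, Y=2, Z=1) weight 1/20
  … 4 more
Group by Y:
  weight(Y=0) = 2/15
  weight(Y=1) = 2/9
  weight(Y=2) = 2/15
Total weight = 2/15 + 2/9 + 2/15 = 22/45
P(Y=0 | obs) = 2/15 / 22/45 = 3/11
P(Y=1 | obs) = 2/9 / 22/45 = 5/11
P(Y=2 | obs) = 2/15 / 22/45 = 3/11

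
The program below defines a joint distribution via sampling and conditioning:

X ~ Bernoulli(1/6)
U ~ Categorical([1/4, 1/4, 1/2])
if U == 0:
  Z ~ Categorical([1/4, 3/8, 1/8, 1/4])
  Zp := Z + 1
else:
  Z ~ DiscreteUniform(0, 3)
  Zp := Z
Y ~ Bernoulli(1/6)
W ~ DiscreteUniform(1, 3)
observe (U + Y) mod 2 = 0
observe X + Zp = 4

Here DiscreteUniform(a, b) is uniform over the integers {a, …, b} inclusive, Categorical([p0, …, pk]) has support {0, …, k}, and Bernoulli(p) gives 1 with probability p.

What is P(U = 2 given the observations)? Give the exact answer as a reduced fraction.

P(U = 2 | obs) = 20/77

Enumerate traces; 12 have nonzero weight after conditioning:
  (X=0, U=0, Z=3, Y=0, W=1) weight 25/1728
  (X=0, U=0, Z=3, Y=0, W=2) weight 25/1728
  (X=0, U=0, Z=3, Y=0, W=3) weight 25/1728
  (X=1, U=0, Z=2, Y=0, W=1) weight 5/3456
  (X=1, U=0, Z=2, Y=0, W=2) weight 5/3456
  (X=1, U=0, Z=2, Y=0, W=3) weight 5/3456
  (X=1, U=1, Z=3, Y=1, W=1) weight 1/1728
  (X=1, U=1, Z=3, Y=1, W=2) weight 1/1728
  (X=1, U=2, Z=3, Y=0, W=1) weight 5/864
  … 3 more
Group by U:
  weight(U=0) = 55/1152
  weight(U=1) = 1/576
  weight(U=2) = 5/288
Total weight = 55/1152 + 1/576 + 5/288 = 77/1152
P(U=0 | obs) = 55/1152 / 77/1152 = 5/7
P(U=1 | obs) = 1/576 / 77/1152 = 2/77
P(U=2 | obs) = 5/288 / 77/1152 = 20/77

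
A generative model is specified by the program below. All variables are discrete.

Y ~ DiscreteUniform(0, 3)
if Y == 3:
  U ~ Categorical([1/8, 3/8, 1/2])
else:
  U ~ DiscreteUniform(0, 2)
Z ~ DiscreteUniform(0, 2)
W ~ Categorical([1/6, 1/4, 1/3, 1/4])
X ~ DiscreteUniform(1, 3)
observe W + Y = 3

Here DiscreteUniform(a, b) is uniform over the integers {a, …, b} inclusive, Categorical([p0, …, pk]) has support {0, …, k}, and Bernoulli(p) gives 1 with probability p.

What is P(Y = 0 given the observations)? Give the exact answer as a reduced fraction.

P(Y = 0 | obs) = 1/4

Enumerate traces; 108 have nonzero weight after conditioning:
  (Y=0, U=0, Z=0, W=3, X=1) weight 1/432
  (Y=0, U=0, Z=0, W=3, X=2) weight 1/432
  (Y=0, U=0, Z=0, W=3, X=3) weight 1/432
  (Y=0, U=0, Z=1, W=3, X=1) weight 1/432
  (Y=0, U=0, Z=1, W=3, X=2) weight 1/432
  (Y=0, U=0, Z=1, W=3, X=3) weight 1/432
  (Y=0, U=0, Z=2, W=3, X=1) weight 1/432
  (Y=0, U=0, Z=2, W=3, X=2) weight 1/432
  (Y=1, U=0, Z=0, W=2, X=1) weight 1/324
  (Y=2, U=0, Z=0, W=1, X=1) weight 1/432
  … 98 more
Group by Y:
  weight(Y=0) = 1/16
  weight(Y=1) = 1/12
  weight(Y=2) = 1/16
  weight(Y=3) = 1/24
Total weight = 1/16 + 1/12 + 1/16 + 1/24 = 1/4
P(Y=0 | obs) = 1/16 / 1/4 = 1/4
P(Y=1 | obs) = 1/12 / 1/4 = 1/3
P(Y=2 | obs) = 1/16 / 1/4 = 1/4
P(Y=3 | obs) = 1/24 / 1/4 = 1/6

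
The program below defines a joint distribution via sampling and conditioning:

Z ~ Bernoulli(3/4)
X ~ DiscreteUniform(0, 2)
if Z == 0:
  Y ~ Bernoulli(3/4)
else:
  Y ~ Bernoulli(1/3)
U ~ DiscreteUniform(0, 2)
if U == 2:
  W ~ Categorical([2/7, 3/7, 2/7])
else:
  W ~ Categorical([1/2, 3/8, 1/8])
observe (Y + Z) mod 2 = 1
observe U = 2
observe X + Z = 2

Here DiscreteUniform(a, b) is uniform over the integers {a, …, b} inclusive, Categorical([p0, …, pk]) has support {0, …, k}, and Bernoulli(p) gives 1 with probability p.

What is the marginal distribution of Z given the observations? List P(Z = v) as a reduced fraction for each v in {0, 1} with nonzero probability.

P(Z=0) = 3/11, P(Z=1) = 8/11

Enumerate traces; 6 have nonzero weight after conditioning:
  (Z=0, X=2, Y=1, U=2, W=0) weight 1/168
  (Z=0, X=2, Y=1, U=2, W=1) weight 1/112
  (Z=0, X=2, Y=1, U=2, W=2) weight 1/168
  (Z=1, X=1, Y=0, U=2, W=0) weight 1/63
  (Z=1, X=1, Y=0, U=2, W=1) weight 1/42
  (Z=1, X=1, Y=0, U=2, W=2) weight 1/63
Group by Z:
  weight(Z=0) = 1/48
  weight(Z=1) = 1/18
Total weight = 1/48 + 1/18 = 11/144
P(Z=0 | obs) = 1/48 / 11/144 = 3/11
P(Z=1 | obs) = 1/18 / 11/144 = 8/11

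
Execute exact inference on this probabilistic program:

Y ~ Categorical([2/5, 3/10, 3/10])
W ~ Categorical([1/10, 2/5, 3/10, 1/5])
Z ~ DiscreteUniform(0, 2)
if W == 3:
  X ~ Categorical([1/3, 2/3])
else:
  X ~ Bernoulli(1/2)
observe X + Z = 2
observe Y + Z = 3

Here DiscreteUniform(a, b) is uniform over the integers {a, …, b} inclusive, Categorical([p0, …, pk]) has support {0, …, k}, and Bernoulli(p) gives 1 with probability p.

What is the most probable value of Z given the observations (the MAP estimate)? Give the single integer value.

Enumerate traces; 8 have nonzero weight after conditioning:
  (Y=1, W=0, Z=2, X=0) weight 1/200
  (Y=1, W=1, Z=2, X=0) weight 1/50
  (Y=1, W=2, Z=2, X=0) weight 3/200
  (Y=1, W=3, Z=2, X=0) weight 1/150
  (Y=2, W=0, Z=1, X=1) weight 1/200
  (Y=2, W=1, Z=1, X=1) weight 1/50
  (Y=2, W=2, Z=1, X=1) weight 3/200
  (Y=2, W=3, Z=1, X=1) weight 1/75
Group by Z:
  weight(Z=1) = 4/75
  weight(Z=2) = 7/150
Total weight = 4/75 + 7/150 = 1/10
P(Z=1 | obs) = 4/75 / 1/10 = 8/15
P(Z=2 | obs) = 7/150 / 1/10 = 7/15
argmax = 1

argmax_v P(Z = v | obs) = 1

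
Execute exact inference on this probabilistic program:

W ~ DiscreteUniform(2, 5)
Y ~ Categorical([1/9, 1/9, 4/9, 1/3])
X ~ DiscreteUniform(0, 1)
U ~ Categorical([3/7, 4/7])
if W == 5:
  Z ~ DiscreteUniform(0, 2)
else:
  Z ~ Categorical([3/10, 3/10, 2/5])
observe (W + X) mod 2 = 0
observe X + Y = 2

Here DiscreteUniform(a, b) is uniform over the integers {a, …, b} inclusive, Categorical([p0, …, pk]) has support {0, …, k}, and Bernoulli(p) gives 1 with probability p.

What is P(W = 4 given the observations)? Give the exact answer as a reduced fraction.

P(W = 4 | obs) = 2/5

Enumerate traces; 24 have nonzero weight after conditioning:
  (W=2, Y=2, X=0, U=0, Z=0) weight 1/140
  (W=2, Y=2, X=0, U=0, Z=1) weight 1/140
  (W=2, Y=2, X=0, U=0, Z=2) weight 1/105
  (W=2, Y=2, X=0, U=1, Z=0) weight 1/105
  (W=2, Y=2, X=0, U=1, Z=1) weight 1/105
  (W=2, Y=2, X=0, U=1, Z=2) weight 4/315
  (W=3, Y=1, X=1, U=0, Z=0) weight 1/560
  (W=3, Y=1, X=1, U=0, Z=1) weight 1/560
  (W=4, Y=2, X=0, U=0, Z=0) weight 1/140
  (W=5, Y=1, X=1, U=0, Z=0) weight 1/504
  … 14 more
Group by W:
  weight(W=2) = 1/18
  weight(W=3) = 1/72
  weight(W=4) = 1/18
  weight(W=5) = 1/72
Total weight = 1/18 + 1/72 + 1/18 + 1/72 = 5/36
P(W=2 | obs) = 1/18 / 5/36 = 2/5
P(W=3 | obs) = 1/72 / 5/36 = 1/10
P(W=4 | obs) = 1/18 / 5/36 = 2/5
P(W=5 | obs) = 1/72 / 5/36 = 1/10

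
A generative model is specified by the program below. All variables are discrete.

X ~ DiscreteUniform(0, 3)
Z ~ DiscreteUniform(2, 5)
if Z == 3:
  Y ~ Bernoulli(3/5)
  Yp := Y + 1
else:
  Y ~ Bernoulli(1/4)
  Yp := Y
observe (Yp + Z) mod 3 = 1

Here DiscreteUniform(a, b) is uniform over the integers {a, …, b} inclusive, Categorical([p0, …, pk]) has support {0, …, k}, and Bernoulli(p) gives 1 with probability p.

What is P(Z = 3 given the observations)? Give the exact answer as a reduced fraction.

Enumerate traces; 8 have nonzero weight after conditioning:
  (X=0, Z=3, Y=0) weight 1/40
  (X=0, Z=4, Y=0) weight 3/64
  (X=1, Z=3, Y=0) weight 1/40
  (X=1, Z=4, Y=0) weight 3/64
  (X=2, Z=3, Y=0) weight 1/40
  (X=2, Z=4, Y=0) weight 3/64
  (X=3, Z=3, Y=0) weight 1/40
  (X=3, Z=4, Y=0) weight 3/64
Group by Z:
  weight(Z=3) = 1/10
  weight(Z=4) = 3/16
Total weight = 1/10 + 3/16 = 23/80
P(Z=3 | obs) = 1/10 / 23/80 = 8/23
P(Z=4 | obs) = 3/16 / 23/80 = 15/23

P(Z = 3 | obs) = 8/23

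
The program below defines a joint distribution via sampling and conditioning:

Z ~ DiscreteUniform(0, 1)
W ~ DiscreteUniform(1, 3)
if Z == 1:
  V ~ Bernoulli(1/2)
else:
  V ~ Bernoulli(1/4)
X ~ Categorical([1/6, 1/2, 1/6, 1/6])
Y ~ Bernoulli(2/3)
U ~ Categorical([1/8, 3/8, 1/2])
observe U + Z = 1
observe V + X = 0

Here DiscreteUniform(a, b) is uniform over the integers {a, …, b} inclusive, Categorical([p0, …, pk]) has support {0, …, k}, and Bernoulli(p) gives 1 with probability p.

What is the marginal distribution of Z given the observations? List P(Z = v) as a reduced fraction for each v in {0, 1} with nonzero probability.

Enumerate traces; 12 have nonzero weight after conditioning:
  (Z=0, W=1, V=0, X=0, Y=0, U=1) weight 1/384
  (Z=0, W=1, V=0, X=0, Y=1, U=1) weight 1/192
  (Z=0, W=2, V=0, X=0, Y=0, U=1) weight 1/384
  (Z=0, W=2, V=0, X=0, Y=1, U=1) weight 1/192
  (Z=0, W=3, V=0, X=0, Y=0, U=1) weight 1/384
  (Z=0, W=3, V=0, X=0, Y=1, U=1) weight 1/192
  (Z=1, W=1, V=0, X=0, Y=0, U=0) weight 1/1728
  (Z=1, W=1, V=0, X=0, Y=1, U=0) weight 1/864
  … 4 more
Group by Z:
  weight(Z=0) = 3/128
  weight(Z=1) = 1/192
Total weight = 3/128 + 1/192 = 11/384
P(Z=0 | obs) = 3/128 / 11/384 = 9/11
P(Z=1 | obs) = 1/192 / 11/384 = 2/11

P(Z=0) = 9/11, P(Z=1) = 2/11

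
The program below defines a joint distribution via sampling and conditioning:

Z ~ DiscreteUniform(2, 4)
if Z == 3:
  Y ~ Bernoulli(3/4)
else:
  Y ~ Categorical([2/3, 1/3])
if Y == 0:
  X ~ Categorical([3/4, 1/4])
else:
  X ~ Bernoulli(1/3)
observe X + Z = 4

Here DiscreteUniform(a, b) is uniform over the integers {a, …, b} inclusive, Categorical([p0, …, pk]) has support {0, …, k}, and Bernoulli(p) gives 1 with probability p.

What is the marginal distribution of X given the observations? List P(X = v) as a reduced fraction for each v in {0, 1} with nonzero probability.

P(X=0) = 104/149, P(X=1) = 45/149

Enumerate traces; 4 have nonzero weight after conditioning:
  (Z=3, Y=0, X=1) weight 1/48
  (Z=3, Y=1, X=1) weight 1/12
  (Z=4, Y=0, X=0) weight 1/6
  (Z=4, Y=1, X=0) weight 2/27
Group by X:
  weight(X=0) = 13/54
  weight(X=1) = 5/48
Total weight = 13/54 + 5/48 = 149/432
P(X=0 | obs) = 13/54 / 149/432 = 104/149
P(X=1 | obs) = 5/48 / 149/432 = 45/149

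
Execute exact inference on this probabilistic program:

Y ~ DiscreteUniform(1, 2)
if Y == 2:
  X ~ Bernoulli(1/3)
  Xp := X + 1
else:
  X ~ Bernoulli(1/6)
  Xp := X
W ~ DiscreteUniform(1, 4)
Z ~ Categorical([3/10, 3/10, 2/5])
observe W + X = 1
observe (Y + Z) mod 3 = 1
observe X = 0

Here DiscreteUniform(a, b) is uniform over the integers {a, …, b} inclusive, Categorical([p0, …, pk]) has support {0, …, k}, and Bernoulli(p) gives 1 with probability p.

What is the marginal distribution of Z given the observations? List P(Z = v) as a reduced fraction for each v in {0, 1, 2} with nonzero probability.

Enumerate traces; 2 have nonzero weight after conditioning:
  (Y=1, X=0, W=1, Z=0) weight 1/32
  (Y=2, X=0, W=1, Z=2) weight 1/30
Group by Z:
  weight(Z=0) = 1/32
  weight(Z=2) = 1/30
Total weight = 1/32 + 1/30 = 31/480
P(Z=0 | obs) = 1/32 / 31/480 = 15/31
P(Z=2 | obs) = 1/30 / 31/480 = 16/31

P(Z=0) = 15/31, P(Z=2) = 16/31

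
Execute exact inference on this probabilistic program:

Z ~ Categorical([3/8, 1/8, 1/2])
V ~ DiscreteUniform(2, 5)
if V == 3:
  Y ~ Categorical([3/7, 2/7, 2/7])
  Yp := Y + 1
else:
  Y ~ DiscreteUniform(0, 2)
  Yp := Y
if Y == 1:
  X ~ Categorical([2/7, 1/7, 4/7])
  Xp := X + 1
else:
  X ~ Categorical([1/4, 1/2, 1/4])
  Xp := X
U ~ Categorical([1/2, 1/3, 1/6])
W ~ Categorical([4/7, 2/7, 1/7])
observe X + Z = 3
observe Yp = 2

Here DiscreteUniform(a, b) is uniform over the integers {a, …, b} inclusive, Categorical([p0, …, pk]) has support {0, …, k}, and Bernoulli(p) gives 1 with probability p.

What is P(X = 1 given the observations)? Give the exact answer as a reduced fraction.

P(X = 1 | obs) = 424/505

Enumerate traces; 72 have nonzero weight after conditioning:
  (Z=1, V=2, Y=2, X=2, U=0, W=0) weight 1/1344
  (Z=1, V=2, Y=2, X=2, U=0, W=1) weight 1/2688
  (Z=1, V=2, Y=2, X=2, U=0, W=2) weight 1/5376
  (Z=1, V=2, Y=2, X=2, U=1, W=0) weight 1/2016
  (Z=1, V=2, Y=2, X=2, U=1, W=1) weight 1/4032
  (Z=1, V=2, Y=2, X=2, U=1, W=2) weight 1/8064
  (Z=1, V=2, Y=2, X=2, U=2, W=0) weight 1/4032
  (Z=1, V=2, Y=2, X=2, U=2, W=1) weight 1/8064
  (Z=2, V=2, Y=2, X=1, U=0, W=0) weight 1/168
  … 63 more
Group by X:
  weight(X=1) = 53/784
  weight(X=2) = 81/6272
Total weight = 53/784 + 81/6272 = 505/6272
P(X=1 | obs) = 53/784 / 505/6272 = 424/505
P(X=2 | obs) = 81/6272 / 505/6272 = 81/505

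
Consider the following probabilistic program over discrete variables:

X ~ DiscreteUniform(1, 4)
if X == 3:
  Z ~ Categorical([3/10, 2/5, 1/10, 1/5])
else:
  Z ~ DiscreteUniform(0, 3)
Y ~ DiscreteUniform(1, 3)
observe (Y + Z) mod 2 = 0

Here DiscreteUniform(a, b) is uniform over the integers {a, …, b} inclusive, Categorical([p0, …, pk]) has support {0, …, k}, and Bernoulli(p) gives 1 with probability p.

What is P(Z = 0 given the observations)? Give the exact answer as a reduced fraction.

Enumerate traces; 24 have nonzero weight after conditioning:
  (X=1, Z=0, Y=2) weight 1/48
  (X=1, Z=1, Y=1) weight 1/48
  (X=1, Z=1, Y=3) weight 1/48
  (X=1, Z=2, Y=2) weight 1/48
  (X=1, Z=3, Y=1) weight 1/48
  (X=1, Z=3, Y=3) weight 1/48
  (X=2, Z=0, Y=2) weight 1/48
  (X=2, Z=1, Y=1) weight 1/48
  … 16 more
Group by Z:
  weight(Z=0) = 7/80
  weight(Z=1) = 23/120
  weight(Z=2) = 17/240
  weight(Z=3) = 19/120
Total weight = 7/80 + 23/120 + 17/240 + 19/120 = 61/120
P(Z=0 | obs) = 7/80 / 61/120 = 21/122
P(Z=1 | obs) = 23/120 / 61/120 = 23/61
P(Z=2 | obs) = 17/240 / 61/120 = 17/122
P(Z=3 | obs) = 19/120 / 61/120 = 19/61

P(Z = 0 | obs) = 21/122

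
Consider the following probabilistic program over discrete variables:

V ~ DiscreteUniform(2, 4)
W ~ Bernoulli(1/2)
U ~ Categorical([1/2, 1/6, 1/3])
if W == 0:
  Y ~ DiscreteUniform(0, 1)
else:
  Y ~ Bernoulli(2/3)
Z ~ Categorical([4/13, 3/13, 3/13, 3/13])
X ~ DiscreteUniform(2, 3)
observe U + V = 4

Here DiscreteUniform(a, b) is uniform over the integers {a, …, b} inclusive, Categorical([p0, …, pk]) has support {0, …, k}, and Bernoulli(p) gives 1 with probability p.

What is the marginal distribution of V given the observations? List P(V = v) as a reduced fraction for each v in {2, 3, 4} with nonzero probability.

Enumerate traces; 96 have nonzero weight after conditioning:
  (V=2, W=0, U=2, Y=0, Z=0, X=2) weight 1/234
  (V=2, W=0, U=2, Y=0, Z=0, X=3) weight 1/234
  (V=2, W=0, U=2, Y=0, Z=1, X=2) weight 1/312
  (V=2, W=0, U=2, Y=0, Z=1, X=3) weight 1/312
  (V=2, W=0, U=2, Y=0, Z=2, X=2) weight 1/312
  (V=2, W=0, U=2, Y=0, Z=2, X=3) weight 1/312
  (V=2, W=0, U=2, Y=0, Z=3, X=2) weight 1/312
  (V=2, W=0, U=2, Y=0, Z=3, X=3) weight 1/312
  (V=3, W=0, U=1, Y=0, Z=0, X=2) weight 1/468
  (V=4, W=0, U=0, Y=0, Z=0, X=2) weight 1/156
  … 86 more
Group by V:
  weight(V=2) = 1/9
  weight(V=3) = 1/18
  weight(V=4) = 1/6
Total weight = 1/9 + 1/18 + 1/6 = 1/3
P(V=2 | obs) = 1/9 / 1/3 = 1/3
P(V=3 | obs) = 1/18 / 1/3 = 1/6
P(V=4 | obs) = 1/6 / 1/3 = 1/2

P(V=2) = 1/3, P(V=3) = 1/6, P(V=4) = 1/2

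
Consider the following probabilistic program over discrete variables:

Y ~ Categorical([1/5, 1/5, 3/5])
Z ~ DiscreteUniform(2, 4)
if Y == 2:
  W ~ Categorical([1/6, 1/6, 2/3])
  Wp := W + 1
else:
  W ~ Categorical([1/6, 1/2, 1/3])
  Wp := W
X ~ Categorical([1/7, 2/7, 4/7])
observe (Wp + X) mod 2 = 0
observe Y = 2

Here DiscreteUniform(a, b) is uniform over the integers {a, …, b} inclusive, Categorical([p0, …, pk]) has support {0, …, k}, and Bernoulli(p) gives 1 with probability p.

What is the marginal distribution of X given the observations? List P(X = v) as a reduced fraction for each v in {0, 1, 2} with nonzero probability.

P(X=0) = 1/15, P(X=1) = 2/3, P(X=2) = 4/15

Enumerate traces; 12 have nonzero weight after conditioning:
  (Y=2, Z=2, W=0, X=1) weight 1/105
  (Y=2, Z=2, W=1, X=0) weight 1/210
  (Y=2, Z=2, W=1, X=2) weight 2/105
  (Y=2, Z=2, W=2, X=1) weight 4/105
  (Y=2, Z=3, W=0, X=1) weight 1/105
  (Y=2, Z=3, W=1, X=0) weight 1/210
  (Y=2, Z=3, W=1, X=2) weight 2/105
  (Y=2, Z=3, W=2, X=1) weight 4/105
  … 4 more
Group by X:
  weight(X=0) = 1/70
  weight(X=1) = 1/7
  weight(X=2) = 2/35
Total weight = 1/70 + 1/7 + 2/35 = 3/14
P(X=0 | obs) = 1/70 / 3/14 = 1/15
P(X=1 | obs) = 1/7 / 3/14 = 2/3
P(X=2 | obs) = 2/35 / 3/14 = 4/15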